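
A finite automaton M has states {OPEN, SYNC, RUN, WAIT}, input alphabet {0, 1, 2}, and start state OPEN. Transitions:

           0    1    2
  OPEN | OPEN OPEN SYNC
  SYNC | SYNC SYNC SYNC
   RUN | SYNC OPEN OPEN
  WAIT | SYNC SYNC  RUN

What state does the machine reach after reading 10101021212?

OPEN → OPEN → OPEN → OPEN → OPEN → OPEN → OPEN → SYNC → SYNC → SYNC → SYNC → SYNC

SYNC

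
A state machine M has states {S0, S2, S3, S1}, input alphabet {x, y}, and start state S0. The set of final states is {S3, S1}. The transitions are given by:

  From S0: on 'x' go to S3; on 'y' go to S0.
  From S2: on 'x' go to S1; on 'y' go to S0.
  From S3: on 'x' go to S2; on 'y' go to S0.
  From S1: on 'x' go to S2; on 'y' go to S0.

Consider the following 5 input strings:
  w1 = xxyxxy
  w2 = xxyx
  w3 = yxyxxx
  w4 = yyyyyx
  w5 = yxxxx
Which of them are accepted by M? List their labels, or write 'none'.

w1:
  start at S0
  read 'x': S0 → S3
  read 'x': S3 → S2
  read 'y': S2 → S0
  read 'x': S0 → S3
  read 'x': S3 → S2
  read 'y': S2 → S0
  end S0, rejected
w2:
  start at S0
  read 'x': S0 → S3
  read 'x': S3 → S2
  read 'y': S2 → S0
  read 'x': S0 → S3
  end S3, accepted
w3:
  start at S0
  read 'y': S0 → S0
  read 'x': S0 → S3
  read 'y': S3 → S0
  read 'x': S0 → S3
  read 'x': S3 → S2
  read 'x': S2 → S1
  end S1, accepted
w4:
  start at S0
  read 'y': S0 → S0
  read 'y': S0 → S0
  read 'y': S0 → S0
  read 'y': S0 → S0
  read 'y': S0 → S0
  read 'x': S0 → S3
  end S3, accepted
w5:
  start at S0
  read 'y': S0 → S0
  read 'x': S0 → S3
  read 'x': S3 → S2
  read 'x': S2 → S1
  read 'x': S1 → S2
  end S2, rejected

w2, w3, w4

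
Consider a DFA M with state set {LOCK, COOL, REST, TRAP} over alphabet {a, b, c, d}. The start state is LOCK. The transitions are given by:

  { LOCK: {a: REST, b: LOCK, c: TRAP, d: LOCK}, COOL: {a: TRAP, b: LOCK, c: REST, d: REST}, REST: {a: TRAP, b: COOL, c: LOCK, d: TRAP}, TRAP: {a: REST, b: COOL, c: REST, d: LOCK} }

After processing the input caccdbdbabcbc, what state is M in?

REST

start at LOCK
read 'c': LOCK → TRAP
read 'a': TRAP → REST
read 'c': REST → LOCK
read 'c': LOCK → TRAP
read 'd': TRAP → LOCK
read 'b': LOCK → LOCK
read 'd': LOCK → LOCK
read 'b': LOCK → LOCK
read 'a': LOCK → REST
read 'b': REST → COOL
read 'c': COOL → REST
read 'b': REST → COOL
read 'c': COOL → REST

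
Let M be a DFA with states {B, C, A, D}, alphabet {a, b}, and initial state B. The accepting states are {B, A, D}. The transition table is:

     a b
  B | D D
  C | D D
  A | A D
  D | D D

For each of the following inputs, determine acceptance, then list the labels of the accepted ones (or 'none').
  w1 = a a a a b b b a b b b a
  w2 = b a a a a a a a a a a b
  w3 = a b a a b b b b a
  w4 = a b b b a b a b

w1, w2, w3, w4

w1: B → D → D → D → D → D → D → D → D → D → D → D → D  → end D, accepted
w2: B → D → D → D → D → D → D → D → D → D → D → D → D  → end D, accepted
w3: B → D → D → D → D → D → D → D → D → D  → end D, accepted
w4: B → D → D → D → D → D → D → D → D  → end D, accepted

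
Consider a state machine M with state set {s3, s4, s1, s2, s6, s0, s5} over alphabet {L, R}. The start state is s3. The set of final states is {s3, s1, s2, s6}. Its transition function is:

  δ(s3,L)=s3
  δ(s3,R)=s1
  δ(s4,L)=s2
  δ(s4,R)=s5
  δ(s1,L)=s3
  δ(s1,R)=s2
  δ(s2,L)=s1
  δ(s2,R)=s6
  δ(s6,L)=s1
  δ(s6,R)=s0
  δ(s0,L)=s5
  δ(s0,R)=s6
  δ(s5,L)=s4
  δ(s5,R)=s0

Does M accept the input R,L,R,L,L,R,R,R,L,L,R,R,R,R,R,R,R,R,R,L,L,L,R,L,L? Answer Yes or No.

s3 → s1 → s3 → s1 → s3 → s3 → s1 → s2 → s6 → s1 → s3 → s1 → s2 → s6 → s0 → s6 → s0 → s6 → s0 → s6 → s1 → s3 → s3 → s1 → s3 → s3
End state s3 is accepting.

Yes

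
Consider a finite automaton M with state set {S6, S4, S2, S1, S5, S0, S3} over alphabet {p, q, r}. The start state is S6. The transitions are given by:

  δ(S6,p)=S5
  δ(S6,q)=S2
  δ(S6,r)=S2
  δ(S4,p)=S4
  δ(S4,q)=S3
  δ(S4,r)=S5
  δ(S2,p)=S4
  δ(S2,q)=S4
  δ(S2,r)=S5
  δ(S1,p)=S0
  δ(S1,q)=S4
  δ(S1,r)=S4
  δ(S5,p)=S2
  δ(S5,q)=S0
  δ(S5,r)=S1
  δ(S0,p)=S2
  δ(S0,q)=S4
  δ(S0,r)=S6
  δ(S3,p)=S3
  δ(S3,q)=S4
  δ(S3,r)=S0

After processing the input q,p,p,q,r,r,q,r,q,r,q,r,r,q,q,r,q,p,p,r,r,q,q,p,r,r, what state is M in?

S6 → S2 → S4 → S4 → S3 → S0 → S6 → S2 → S5 → S0 → S6 → S2 → S5 → S1 → S4 → S3 → S0 → S4 → S4 → S4 → S5 → S1 → S4 → S3 → S3 → S0 → S6

S6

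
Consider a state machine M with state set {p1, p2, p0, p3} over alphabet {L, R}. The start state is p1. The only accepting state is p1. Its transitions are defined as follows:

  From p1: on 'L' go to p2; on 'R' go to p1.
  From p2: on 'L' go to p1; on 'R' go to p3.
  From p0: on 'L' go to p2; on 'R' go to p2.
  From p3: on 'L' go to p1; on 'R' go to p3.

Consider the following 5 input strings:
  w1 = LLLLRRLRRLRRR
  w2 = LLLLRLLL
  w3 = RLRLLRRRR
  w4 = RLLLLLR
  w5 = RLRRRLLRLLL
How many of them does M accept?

w1: p1 → p2 → p1 → p2 → p1 → p1 → p1 → p2 → p3 → p3 → p1 → p1 → p1 → p1  → end p1, accepted
w2: p1 → p2 → p1 → p2 → p1 → p1 → p2 → p1 → p2  → end p2, rejected
w3: p1 → p1 → p2 → p3 → p1 → p2 → p3 → p3 → p3 → p3  → end p3, rejected
w4: p1 → p1 → p2 → p1 → p2 → p1 → p2 → p3  → end p3, rejected
w5: p1 → p1 → p2 → p3 → p3 → p3 → p1 → p2 → p3 → p1 → p2 → p1  → end p1, accepted

2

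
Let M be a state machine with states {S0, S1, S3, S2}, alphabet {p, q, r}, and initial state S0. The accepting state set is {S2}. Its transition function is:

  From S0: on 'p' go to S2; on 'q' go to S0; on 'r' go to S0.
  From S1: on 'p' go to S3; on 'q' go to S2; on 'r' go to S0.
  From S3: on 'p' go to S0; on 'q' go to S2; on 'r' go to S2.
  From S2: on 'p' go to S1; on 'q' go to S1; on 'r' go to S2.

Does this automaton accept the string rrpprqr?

No

start at S0
read 'r': S0 → S0
read 'r': S0 → S0
read 'p': S0 → S2
read 'p': S2 → S1
read 'r': S1 → S0
read 'q': S0 → S0
read 'r': S0 → S0
End state S0 is not accepting.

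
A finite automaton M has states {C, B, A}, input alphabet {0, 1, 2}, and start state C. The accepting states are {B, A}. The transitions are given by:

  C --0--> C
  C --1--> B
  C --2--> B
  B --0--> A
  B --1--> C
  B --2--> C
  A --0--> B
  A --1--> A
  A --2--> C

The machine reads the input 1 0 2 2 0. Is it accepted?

start at C
read '1': C → B
read '0': B → A
read '2': A → C
read '2': C → B
read '0': B → A
End state A is accepting.

Yes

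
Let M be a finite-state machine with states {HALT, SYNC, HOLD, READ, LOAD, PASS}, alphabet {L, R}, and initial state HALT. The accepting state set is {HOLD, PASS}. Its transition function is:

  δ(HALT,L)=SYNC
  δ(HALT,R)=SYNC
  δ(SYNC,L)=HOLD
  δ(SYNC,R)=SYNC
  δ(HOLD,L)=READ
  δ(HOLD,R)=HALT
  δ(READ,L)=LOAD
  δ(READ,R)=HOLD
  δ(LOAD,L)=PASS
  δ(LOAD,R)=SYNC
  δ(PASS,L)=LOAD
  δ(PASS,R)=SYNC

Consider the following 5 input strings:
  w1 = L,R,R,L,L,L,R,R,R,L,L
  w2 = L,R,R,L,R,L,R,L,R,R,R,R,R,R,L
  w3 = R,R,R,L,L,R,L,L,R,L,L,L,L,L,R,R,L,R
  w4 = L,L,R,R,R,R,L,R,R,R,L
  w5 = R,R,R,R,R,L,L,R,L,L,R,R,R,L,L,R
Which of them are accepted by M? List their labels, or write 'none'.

w2, w4, w5

w1:
  start at HALT
  read 'L': HALT → SYNC
  read 'R': SYNC → SYNC
  read 'R': SYNC → SYNC
  read 'L': SYNC → HOLD
  read 'L': HOLD → READ
  read 'L': READ → LOAD
  read 'R': LOAD → SYNC
  read 'R': SYNC → SYNC
  read 'R': SYNC → SYNC
  read 'L': SYNC → HOLD
  read 'L': HOLD → READ
  end READ, rejected
w2:
  start at HALT
  read 'L': HALT → SYNC
  read 'R': SYNC → SYNC
  read 'R': SYNC → SYNC
  read 'L': SYNC → HOLD
  read 'R': HOLD → HALT
  read 'L': HALT → SYNC
  read 'R': SYNC → SYNC
  read 'L': SYNC → HOLD
  read 'R': HOLD → HALT
  read 'R': HALT → SYNC
  read 'R': SYNC → SYNC
  read 'R': SYNC → SYNC
  read 'R': SYNC → SYNC
  read 'R': SYNC → SYNC
  read 'L': SYNC → HOLD
  end HOLD, accepted
w3:
  start at HALT
  read 'R': HALT → SYNC
  read 'R': SYNC → SYNC
  read 'R': SYNC → SYNC
  read 'L': SYNC → HOLD
  read 'L': HOLD → READ
  read 'R': READ → HOLD
  read 'L': HOLD → READ
  read 'L': READ → LOAD
  read 'R': LOAD → SYNC
  read 'L': SYNC → HOLD
  read 'L': HOLD → READ
  read 'L': READ → LOAD
  read 'L': LOAD → PASS
  read 'L': PASS → LOAD
  read 'R': LOAD → SYNC
  read 'R': SYNC → SYNC
  read 'L': SYNC → HOLD
  read 'R': HOLD → HALT
  end HALT, rejected
w4:
  start at HALT
  read 'L': HALT → SYNC
  read 'L': SYNC → HOLD
  read 'R': HOLD → HALT
  read 'R': HALT → SYNC
  read 'R': SYNC → SYNC
  read 'R': SYNC → SYNC
  read 'L': SYNC → HOLD
  read 'R': HOLD → HALT
  read 'R': HALT → SYNC
  read 'R': SYNC → SYNC
  read 'L': SYNC → HOLD
  end HOLD, accepted
w5:
  start at HALT
  read 'R': HALT → SYNC
  read 'R': SYNC → SYNC
  read 'R': SYNC → SYNC
  read 'R': SYNC → SYNC
  read 'R': SYNC → SYNC
  read 'L': SYNC → HOLD
  read 'L': HOLD → READ
  read 'R': READ → HOLD
  read 'L': HOLD → READ
  read 'L': READ → LOAD
  read 'R': LOAD → SYNC
  read 'R': SYNC → SYNC
  read 'R': SYNC → SYNC
  read 'L': SYNC → HOLD
  read 'L': HOLD → READ
  read 'R': READ → HOLD
  end HOLD, accepted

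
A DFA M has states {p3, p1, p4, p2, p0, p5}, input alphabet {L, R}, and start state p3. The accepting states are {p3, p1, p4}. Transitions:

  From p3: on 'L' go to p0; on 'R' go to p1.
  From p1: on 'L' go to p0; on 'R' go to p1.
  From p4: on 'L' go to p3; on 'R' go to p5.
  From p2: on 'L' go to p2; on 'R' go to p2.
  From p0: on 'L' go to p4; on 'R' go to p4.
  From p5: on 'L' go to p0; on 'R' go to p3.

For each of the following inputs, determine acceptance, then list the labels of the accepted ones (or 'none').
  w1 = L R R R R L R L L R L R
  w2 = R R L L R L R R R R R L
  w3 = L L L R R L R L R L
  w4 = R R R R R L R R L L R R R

w1: p3 → p0 → p4 → p5 → p3 → p1 → p0 → p4 → p3 → p0 → p4 → p3 → p1  → end p1, accepted
w2: p3 → p1 → p1 → p0 → p4 → p5 → p0 → p4 → p5 → p3 → p1 → p1 → p0  → end p0, rejected
w3: p3 → p0 → p4 → p3 → p1 → p1 → p0 → p4 → p3 → p1 → p0  → end p0, rejected
w4: p3 → p1 → p1 → p1 → p1 → p1 → p0 → p4 → p5 → p0 → p4 → p5 → p3 → p1  → end p1, accepted

w1, w4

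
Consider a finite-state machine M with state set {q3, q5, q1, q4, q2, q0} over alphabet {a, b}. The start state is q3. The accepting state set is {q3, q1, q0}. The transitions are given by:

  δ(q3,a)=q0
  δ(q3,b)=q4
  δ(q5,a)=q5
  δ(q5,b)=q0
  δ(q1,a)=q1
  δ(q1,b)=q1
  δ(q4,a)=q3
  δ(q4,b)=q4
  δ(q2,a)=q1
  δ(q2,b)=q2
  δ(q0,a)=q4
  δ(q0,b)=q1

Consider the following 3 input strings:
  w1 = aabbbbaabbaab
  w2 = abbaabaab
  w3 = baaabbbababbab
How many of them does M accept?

2

w1: q3 → q0 → q4 → q4 → q4 → q4 → q4 → q3 → q0 → q1 → q1 → q1 → q1 → q1  → end q1, accepted
w2: q3 → q0 → q1 → q1 → q1 → q1 → q1 → q1 → q1 → q1  → end q1, accepted
w3: q3 → q4 → q3 → q0 → q4 → q4 → q4 → q4 → q3 → q4 → q3 → q4 → q4 → q3 → q4  → end q4, rejected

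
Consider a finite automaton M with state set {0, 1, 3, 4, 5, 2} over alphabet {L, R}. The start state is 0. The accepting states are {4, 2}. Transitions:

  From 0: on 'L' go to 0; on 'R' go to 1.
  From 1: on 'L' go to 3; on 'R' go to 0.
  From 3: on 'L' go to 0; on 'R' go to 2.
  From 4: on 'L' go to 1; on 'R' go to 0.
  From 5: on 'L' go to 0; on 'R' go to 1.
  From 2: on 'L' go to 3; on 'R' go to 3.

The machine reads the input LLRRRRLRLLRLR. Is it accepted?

Trace: 0 -L-> 0 -L-> 0 -R-> 1 -R-> 0 -R-> 1 -R-> 0 -L-> 0 -R-> 1 -L-> 3 -L-> 0 -R-> 1 -L-> 3 -R-> 2
End state 2 is accepting.

Yes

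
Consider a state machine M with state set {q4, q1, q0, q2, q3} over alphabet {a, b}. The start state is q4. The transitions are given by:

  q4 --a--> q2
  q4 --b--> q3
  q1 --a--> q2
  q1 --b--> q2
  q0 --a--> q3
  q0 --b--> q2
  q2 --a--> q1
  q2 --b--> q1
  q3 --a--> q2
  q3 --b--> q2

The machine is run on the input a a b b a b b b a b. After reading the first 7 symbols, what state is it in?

start at q4
read 'a': q4 → q2
read 'a': q2 → q1
read 'b': q1 → q2
read 'b': q2 → q1
read 'a': q1 → q2
read 'b': q2 → q1
read 'b': q1 → q2
After 7 symbols: q2.

q2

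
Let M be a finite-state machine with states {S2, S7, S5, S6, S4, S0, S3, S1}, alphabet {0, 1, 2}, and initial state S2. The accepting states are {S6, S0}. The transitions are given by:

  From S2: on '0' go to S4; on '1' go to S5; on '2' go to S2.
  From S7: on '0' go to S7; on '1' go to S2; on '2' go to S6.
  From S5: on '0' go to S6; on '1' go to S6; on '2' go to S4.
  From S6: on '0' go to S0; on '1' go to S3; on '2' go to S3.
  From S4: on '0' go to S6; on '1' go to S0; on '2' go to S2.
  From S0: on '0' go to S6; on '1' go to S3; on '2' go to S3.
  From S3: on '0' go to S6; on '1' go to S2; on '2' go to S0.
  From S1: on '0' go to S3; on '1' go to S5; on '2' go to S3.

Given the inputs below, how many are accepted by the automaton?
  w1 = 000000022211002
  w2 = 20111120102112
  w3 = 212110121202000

1

w1: S2 → S4 → S6 → S0 → S6 → S0 → S6 → S0 → S3 → S0 → S3 → S2 → S5 → S6 → S0 → S3  → end S3, rejected
w2: S2 → S2 → S4 → S0 → S3 → S2 → S5 → S4 → S6 → S3 → S6 → S3 → S2 → S5 → S4  → end S4, rejected
w3: S2 → S2 → S5 → S4 → S0 → S3 → S6 → S3 → S0 → S3 → S0 → S6 → S3 → S6 → S0 → S6  → end S6, accepted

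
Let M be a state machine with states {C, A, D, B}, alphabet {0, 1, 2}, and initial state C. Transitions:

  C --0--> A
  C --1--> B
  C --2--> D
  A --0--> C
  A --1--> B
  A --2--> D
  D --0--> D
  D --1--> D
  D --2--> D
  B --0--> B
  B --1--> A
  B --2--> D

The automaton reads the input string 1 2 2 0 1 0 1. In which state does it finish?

D

Trace: C -1-> B -2-> D -2-> D -0-> D -1-> D -0-> D -1-> D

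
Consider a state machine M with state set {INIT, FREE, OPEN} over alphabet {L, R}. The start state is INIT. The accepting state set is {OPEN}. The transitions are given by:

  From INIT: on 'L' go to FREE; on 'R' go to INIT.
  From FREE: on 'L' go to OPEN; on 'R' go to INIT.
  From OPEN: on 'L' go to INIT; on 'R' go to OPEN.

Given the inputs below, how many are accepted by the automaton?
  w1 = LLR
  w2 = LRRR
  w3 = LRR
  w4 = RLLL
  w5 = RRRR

w1:
  start at INIT
  read 'L': INIT → FREE
  read 'L': FREE → OPEN
  read 'R': OPEN → OPEN
  end OPEN, accepted
w2:
  start at INIT
  read 'L': INIT → FREE
  read 'R': FREE → INIT
  read 'R': INIT → INIT
  read 'R': INIT → INIT
  end INIT, rejected
w3:
  start at INIT
  read 'L': INIT → FREE
  read 'R': FREE → INIT
  read 'R': INIT → INIT
  end INIT, rejected
w4:
  start at INIT
  read 'R': INIT → INIT
  read 'L': INIT → FREE
  read 'L': FREE → OPEN
  read 'L': OPEN → INIT
  end INIT, rejected
w5:
  start at INIT
  read 'R': INIT → INIT
  read 'R': INIT → INIT
  read 'R': INIT → INIT
  read 'R': INIT → INIT
  end INIT, rejected

1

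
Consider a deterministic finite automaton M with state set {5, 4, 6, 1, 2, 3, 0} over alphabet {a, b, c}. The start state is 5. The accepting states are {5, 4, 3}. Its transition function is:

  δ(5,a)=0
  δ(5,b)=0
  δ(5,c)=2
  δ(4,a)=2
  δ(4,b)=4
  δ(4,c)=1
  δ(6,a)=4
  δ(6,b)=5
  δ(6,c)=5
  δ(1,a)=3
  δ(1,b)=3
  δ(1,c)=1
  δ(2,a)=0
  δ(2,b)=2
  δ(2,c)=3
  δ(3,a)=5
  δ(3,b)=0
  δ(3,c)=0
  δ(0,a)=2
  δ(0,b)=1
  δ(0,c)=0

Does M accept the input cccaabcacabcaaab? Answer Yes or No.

5 → 2 → 3 → 0 → 2 → 0 → 1 → 1 → 3 → 0 → 2 → 2 → 3 → 5 → 0 → 2 → 2
End state 2 is not accepting.

No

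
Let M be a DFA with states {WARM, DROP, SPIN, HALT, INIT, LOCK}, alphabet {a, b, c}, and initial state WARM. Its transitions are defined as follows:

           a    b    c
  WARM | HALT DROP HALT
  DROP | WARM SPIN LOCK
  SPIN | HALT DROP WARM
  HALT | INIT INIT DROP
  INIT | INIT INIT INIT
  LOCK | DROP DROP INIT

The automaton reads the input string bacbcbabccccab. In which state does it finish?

INIT

start at WARM
read 'b': WARM → DROP
read 'a': DROP → WARM
read 'c': WARM → HALT
read 'b': HALT → INIT
read 'c': INIT → INIT
read 'b': INIT → INIT
read 'a': INIT → INIT
read 'b': INIT → INIT
read 'c': INIT → INIT
read 'c': INIT → INIT
read 'c': INIT → INIT
read 'c': INIT → INIT
read 'a': INIT → INIT
read 'b': INIT → INIT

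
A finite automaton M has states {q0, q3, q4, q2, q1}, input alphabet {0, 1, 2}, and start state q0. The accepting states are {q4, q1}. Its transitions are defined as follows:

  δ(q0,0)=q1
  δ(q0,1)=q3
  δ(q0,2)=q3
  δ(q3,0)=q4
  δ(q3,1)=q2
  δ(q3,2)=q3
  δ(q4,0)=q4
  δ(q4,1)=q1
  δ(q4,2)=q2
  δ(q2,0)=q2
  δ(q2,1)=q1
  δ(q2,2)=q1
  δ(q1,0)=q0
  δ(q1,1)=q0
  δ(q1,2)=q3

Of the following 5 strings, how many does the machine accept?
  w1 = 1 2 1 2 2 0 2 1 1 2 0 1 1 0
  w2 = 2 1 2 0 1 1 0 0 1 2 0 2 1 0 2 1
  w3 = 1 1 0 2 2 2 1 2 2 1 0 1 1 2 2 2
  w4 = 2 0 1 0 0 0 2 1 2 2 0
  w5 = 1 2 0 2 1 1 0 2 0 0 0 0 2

w1:
  start at q0
  read '1': q0 → q3
  read '2': q3 → q3
  read '1': q3 → q2
  read '2': q2 → q1
  read '2': q1 → q3
  read '0': q3 → q4
  read '2': q4 → q2
  read '1': q2 → q1
  read '1': q1 → q0
  read '2': q0 → q3
  read '0': q3 → q4
  read '1': q4 → q1
  read '1': q1 → q0
  read '0': q0 → q1
  end q1, accepted
w2:
  start at q0
  read '2': q0 → q3
  read '1': q3 → q2
  read '2': q2 → q1
  read '0': q1 → q0
  read '1': q0 → q3
  read '1': q3 → q2
  read '0': q2 → q2
  read '0': q2 → q2
  read '1': q2 → q1
  read '2': q1 → q3
  read '0': q3 → q4
  read '2': q4 → q2
  read '1': q2 → q1
  read '0': q1 → q0
  read '2': q0 → q3
  read '1': q3 → q2
  end q2, rejected
w3:
  start at q0
  read '1': q0 → q3
  read '1': q3 → q2
  read '0': q2 → q2
  read '2': q2 → q1
  read '2': q1 → q3
  read '2': q3 → q3
  read '1': q3 → q2
  read '2': q2 → q1
  read '2': q1 → q3
  read '1': q3 → q2
  read '0': q2 → q2
  read '1': q2 → q1
  read '1': q1 → q0
  read '2': q0 → q3
  read '2': q3 → q3
  read '2': q3 → q3
  end q3, rejected
w4:
  start at q0
  read '2': q0 → q3
  read '0': q3 → q4
  read '1': q4 → q1
  read '0': q1 → q0
  read '0': q0 → q1
  read '0': q1 → q0
  read '2': q0 → q3
  read '1': q3 → q2
  read '2': q2 → q1
  read '2': q1 → q3
  read '0': q3 → q4
  end q4, accepted
w5:
  start at q0
  read '1': q0 → q3
  read '2': q3 → q3
  read '0': q3 → q4
  read '2': q4 → q2
  read '1': q2 → q1
  read '1': q1 → q0
  read '0': q0 → q1
  read '2': q1 → q3
  read '0': q3 → q4
  read '0': q4 → q4
  read '0': q4 → q4
  read '0': q4 → q4
  read '2': q4 → q2
  end q2, rejected

2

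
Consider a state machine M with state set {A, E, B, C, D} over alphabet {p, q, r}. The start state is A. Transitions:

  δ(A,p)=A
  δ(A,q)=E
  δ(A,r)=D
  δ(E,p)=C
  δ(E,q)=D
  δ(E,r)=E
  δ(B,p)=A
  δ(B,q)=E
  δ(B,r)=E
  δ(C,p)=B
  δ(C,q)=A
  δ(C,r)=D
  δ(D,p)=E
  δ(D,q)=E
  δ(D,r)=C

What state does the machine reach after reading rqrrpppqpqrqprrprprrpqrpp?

B

Trace: A -r-> D -q-> E -r-> E -r-> E -p-> C -p-> B -p-> A -q-> E -p-> C -q-> A -r-> D -q-> E -p-> C -r-> D -r-> C -p-> B -r-> E -p-> C -r-> D -r-> C -p-> B -q-> E -r-> E -p-> C -p-> B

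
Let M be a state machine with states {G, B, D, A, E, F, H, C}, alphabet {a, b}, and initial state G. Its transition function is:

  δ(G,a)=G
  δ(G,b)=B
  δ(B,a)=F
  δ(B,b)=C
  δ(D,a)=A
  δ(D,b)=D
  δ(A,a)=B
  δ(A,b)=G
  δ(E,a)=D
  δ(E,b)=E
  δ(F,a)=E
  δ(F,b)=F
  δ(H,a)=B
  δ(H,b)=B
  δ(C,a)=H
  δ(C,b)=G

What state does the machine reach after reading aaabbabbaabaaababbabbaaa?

G → G → G → G → B → C → H → B → C → H → B → C → H → B → F → F → E → E → E → D → D → D → A → B → F

F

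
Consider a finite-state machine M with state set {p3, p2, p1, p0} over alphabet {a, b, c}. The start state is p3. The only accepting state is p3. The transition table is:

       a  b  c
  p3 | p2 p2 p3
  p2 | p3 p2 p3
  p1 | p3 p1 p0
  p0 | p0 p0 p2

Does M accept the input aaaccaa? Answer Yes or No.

Yes

start at p3
read 'a': p3 → p2
read 'a': p2 → p3
read 'a': p3 → p2
read 'c': p2 → p3
read 'c': p3 → p3
read 'a': p3 → p2
read 'a': p2 → p3
End state p3 is accepting.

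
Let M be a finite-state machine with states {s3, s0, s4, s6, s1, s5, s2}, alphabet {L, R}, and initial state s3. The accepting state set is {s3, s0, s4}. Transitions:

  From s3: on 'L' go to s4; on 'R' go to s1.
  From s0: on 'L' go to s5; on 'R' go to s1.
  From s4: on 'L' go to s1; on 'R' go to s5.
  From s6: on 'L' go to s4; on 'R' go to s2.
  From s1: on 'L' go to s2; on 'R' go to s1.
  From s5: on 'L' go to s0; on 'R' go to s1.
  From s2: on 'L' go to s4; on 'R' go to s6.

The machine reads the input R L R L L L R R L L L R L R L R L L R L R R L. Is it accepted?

s3 → s1 → s2 → s6 → s4 → s1 → s2 → s6 → s2 → s4 → s1 → s2 → s6 → s4 → s5 → s0 → s1 → s2 → s4 → s5 → s0 → s1 → s1 → s2
End state s2 is not accepting.

No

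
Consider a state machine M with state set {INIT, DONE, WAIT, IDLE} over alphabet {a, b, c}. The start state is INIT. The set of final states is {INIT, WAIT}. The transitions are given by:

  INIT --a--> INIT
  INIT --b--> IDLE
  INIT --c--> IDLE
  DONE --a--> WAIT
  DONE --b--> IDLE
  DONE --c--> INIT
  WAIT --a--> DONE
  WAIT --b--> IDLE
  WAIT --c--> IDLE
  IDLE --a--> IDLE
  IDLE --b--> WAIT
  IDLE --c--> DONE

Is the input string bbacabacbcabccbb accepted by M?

INIT → IDLE → WAIT → DONE → INIT → INIT → IDLE → IDLE → DONE → IDLE → DONE → WAIT → IDLE → DONE → INIT → IDLE → WAIT
End state WAIT is accepting.

Yes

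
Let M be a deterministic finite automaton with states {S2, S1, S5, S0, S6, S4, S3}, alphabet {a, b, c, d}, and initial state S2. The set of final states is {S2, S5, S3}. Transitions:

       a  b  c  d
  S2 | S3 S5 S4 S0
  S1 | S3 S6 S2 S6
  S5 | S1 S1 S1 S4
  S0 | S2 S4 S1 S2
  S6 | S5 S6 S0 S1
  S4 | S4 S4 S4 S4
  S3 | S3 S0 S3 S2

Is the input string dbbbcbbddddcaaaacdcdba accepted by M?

S2 → S0 → S4 → S4 → S4 → S4 → S4 → S4 → S4 → S4 → S4 → S4 → S4 → S4 → S4 → S4 → S4 → S4 → S4 → S4 → S4 → S4 → S4
End state S4 is not accepting.

No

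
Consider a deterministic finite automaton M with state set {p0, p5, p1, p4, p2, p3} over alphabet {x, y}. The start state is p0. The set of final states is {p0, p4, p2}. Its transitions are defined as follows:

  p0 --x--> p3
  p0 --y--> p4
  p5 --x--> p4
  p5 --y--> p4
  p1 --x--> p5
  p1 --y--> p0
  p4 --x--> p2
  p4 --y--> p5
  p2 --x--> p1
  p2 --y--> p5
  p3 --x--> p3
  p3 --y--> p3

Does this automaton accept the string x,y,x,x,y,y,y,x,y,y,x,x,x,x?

No

start at p0
read 'x': p0 → p3
read 'y': p3 → p3
read 'x': p3 → p3
read 'x': p3 → p3
read 'y': p3 → p3
read 'y': p3 → p3
read 'y': p3 → p3
read 'x': p3 → p3
read 'y': p3 → p3
read 'y': p3 → p3
read 'x': p3 → p3
read 'x': p3 → p3
read 'x': p3 → p3
read 'x': p3 → p3
End state p3 is not accepting.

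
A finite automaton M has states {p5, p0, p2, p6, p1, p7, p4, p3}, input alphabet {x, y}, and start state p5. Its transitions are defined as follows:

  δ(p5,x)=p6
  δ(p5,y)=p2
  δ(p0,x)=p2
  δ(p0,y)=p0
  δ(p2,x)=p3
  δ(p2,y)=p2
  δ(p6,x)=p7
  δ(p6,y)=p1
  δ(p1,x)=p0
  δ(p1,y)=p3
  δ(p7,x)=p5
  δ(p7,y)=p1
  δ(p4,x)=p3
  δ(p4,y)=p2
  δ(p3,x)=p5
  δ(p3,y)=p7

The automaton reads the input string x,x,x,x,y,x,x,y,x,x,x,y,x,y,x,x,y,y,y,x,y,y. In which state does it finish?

p2

start at p5
read 'x': p5 → p6
read 'x': p6 → p7
read 'x': p7 → p5
read 'x': p5 → p6
read 'y': p6 → p1
read 'x': p1 → p0
read 'x': p0 → p2
read 'y': p2 → p2
read 'x': p2 → p3
read 'x': p3 → p5
read 'x': p5 → p6
read 'y': p6 → p1
read 'x': p1 → p0
read 'y': p0 → p0
read 'x': p0 → p2
read 'x': p2 → p3
read 'y': p3 → p7
read 'y': p7 → p1
read 'y': p1 → p3
read 'x': p3 → p5
read 'y': p5 → p2
read 'y': p2 → p2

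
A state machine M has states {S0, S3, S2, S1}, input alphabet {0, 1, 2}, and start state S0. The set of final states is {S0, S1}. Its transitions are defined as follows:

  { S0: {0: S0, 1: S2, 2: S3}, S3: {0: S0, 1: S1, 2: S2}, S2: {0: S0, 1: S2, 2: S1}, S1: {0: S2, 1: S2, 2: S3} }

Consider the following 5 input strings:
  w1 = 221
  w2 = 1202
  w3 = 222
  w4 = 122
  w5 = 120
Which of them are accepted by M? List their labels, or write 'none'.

w2, w3

w1: S0 → S3 → S2 → S2  → end S2, rejected
w2: S0 → S2 → S1 → S2 → S1  → end S1, accepted
w3: S0 → S3 → S2 → S1  → end S1, accepted
w4: S0 → S2 → S1 → S3  → end S3, rejected
w5: S0 → S2 → S1 → S2  → end S2, rejected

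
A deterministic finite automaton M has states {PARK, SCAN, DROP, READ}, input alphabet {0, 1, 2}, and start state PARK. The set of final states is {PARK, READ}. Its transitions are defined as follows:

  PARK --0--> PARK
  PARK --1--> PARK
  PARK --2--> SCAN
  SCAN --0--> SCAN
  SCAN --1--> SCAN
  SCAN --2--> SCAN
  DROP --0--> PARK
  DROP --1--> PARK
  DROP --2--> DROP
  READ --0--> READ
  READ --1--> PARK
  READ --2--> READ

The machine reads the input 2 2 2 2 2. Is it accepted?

Trace: PARK -2-> SCAN -2-> SCAN -2-> SCAN -2-> SCAN -2-> SCAN
End state SCAN is not accepting.

No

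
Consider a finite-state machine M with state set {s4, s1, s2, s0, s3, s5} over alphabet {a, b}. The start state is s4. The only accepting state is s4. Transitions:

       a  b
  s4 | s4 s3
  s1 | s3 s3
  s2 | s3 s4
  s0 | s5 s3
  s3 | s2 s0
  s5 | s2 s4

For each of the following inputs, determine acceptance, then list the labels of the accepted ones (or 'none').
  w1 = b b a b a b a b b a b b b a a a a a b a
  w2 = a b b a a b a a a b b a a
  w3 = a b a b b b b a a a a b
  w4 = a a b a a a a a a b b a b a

w4

w1: s4 → s3 → s0 → s5 → s4 → s4 → s3 → s2 → s4 → s3 → s2 → s4 → s3 → s0 → s5 → s2 → s3 → s2 → s3 → s0 → s5  → end s5, rejected
w2: s4 → s4 → s3 → s0 → s5 → s2 → s4 → s4 → s4 → s4 → s3 → s0 → s5 → s2  → end s2, rejected
w3: s4 → s4 → s3 → s2 → s4 → s3 → s0 → s3 → s2 → s3 → s2 → s3 → s0  → end s0, rejected
w4: s4 → s4 → s4 → s3 → s2 → s3 → s2 → s3 → s2 → s3 → s0 → s3 → s2 → s4 → s4  → end s4, accepted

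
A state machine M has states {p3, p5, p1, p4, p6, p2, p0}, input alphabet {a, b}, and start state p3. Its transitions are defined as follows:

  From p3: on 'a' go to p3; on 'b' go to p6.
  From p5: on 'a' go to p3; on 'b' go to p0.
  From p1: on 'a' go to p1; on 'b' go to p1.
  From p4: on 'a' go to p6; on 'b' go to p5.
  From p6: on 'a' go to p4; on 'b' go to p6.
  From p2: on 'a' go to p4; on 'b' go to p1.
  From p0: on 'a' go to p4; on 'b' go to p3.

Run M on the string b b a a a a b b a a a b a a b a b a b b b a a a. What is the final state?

p4

start at p3
read 'b': p3 → p6
read 'b': p6 → p6
read 'a': p6 → p4
read 'a': p4 → p6
read 'a': p6 → p4
read 'a': p4 → p6
read 'b': p6 → p6
read 'b': p6 → p6
read 'a': p6 → p4
read 'a': p4 → p6
read 'a': p6 → p4
read 'b': p4 → p5
read 'a': p5 → p3
read 'a': p3 → p3
read 'b': p3 → p6
read 'a': p6 → p4
read 'b': p4 → p5
read 'a': p5 → p3
read 'b': p3 → p6
read 'b': p6 → p6
read 'b': p6 → p6
read 'a': p6 → p4
read 'a': p4 → p6
read 'a': p6 → p4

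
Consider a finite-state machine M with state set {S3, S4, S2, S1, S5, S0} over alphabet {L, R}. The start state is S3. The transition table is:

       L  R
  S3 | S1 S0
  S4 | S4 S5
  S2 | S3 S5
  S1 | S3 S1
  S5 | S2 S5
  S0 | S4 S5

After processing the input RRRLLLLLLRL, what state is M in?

S4

Trace: S3 -R-> S0 -R-> S5 -R-> S5 -L-> S2 -L-> S3 -L-> S1 -L-> S3 -L-> S1 -L-> S3 -R-> S0 -L-> S4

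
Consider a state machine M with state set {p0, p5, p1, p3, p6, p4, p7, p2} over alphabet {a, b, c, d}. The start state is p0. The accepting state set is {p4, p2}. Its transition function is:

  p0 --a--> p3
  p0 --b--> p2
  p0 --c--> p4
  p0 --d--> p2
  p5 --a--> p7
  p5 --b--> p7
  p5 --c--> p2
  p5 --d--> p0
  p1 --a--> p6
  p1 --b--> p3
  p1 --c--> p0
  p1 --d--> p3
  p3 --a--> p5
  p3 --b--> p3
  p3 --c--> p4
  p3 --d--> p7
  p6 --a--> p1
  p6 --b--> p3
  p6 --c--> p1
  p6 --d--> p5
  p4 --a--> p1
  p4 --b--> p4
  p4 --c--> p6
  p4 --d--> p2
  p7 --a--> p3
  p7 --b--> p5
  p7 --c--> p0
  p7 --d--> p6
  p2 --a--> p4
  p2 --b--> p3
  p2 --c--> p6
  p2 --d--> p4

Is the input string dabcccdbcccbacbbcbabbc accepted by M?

Yes

p0 → p2 → p4 → p4 → p6 → p1 → p0 → p2 → p3 → p4 → p6 → p1 → p3 → p5 → p2 → p3 → p3 → p4 → p4 → p1 → p3 → p3 → p4
End state p4 is accepting.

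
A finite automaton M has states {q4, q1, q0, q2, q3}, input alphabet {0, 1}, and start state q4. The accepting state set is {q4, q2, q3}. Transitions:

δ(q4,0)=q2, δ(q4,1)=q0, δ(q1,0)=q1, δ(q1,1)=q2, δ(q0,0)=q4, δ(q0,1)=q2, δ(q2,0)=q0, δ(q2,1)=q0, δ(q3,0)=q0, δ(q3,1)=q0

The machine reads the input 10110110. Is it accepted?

Yes

Trace: q4 -1-> q0 -0-> q4 -1-> q0 -1-> q2 -0-> q0 -1-> q2 -1-> q0 -0-> q4
End state q4 is accepting.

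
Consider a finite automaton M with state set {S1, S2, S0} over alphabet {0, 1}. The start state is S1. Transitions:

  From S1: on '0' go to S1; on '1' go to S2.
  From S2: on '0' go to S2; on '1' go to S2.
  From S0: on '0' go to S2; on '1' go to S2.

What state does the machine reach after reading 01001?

S1 → S1 → S2 → S2 → S2 → S2

S2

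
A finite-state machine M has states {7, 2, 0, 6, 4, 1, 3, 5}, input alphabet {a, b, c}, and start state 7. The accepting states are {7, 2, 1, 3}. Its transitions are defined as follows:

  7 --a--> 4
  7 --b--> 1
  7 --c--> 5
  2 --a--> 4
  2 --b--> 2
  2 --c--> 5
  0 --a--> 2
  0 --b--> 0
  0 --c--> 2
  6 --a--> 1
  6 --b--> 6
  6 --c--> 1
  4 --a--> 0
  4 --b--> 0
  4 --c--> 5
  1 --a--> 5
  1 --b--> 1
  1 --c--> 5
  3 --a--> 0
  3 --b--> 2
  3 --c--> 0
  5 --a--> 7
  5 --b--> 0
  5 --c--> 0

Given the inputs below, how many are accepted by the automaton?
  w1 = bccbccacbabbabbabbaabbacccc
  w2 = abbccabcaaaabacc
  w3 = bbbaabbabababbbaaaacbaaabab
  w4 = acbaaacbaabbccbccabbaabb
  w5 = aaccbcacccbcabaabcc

2

w1: Trace: 7 -b-> 1 -c-> 5 -c-> 0 -b-> 0 -c-> 2 -c-> 5 -a-> 7 -c-> 5 -b-> 0 -a-> 2 -b-> 2 -b-> 2 -a-> 4 -b-> 0 -b-> 0 -a-> 2 -b-> 2 -b-> 2 -a-> 4 -a-> 0 -b-> 0 -b-> 0 -a-> 2 -c-> 5 -c-> 0 -c-> 2 -c-> 5  → end 5, rejected
w2: Trace: 7 -a-> 4 -b-> 0 -b-> 0 -c-> 2 -c-> 5 -a-> 7 -b-> 1 -c-> 5 -a-> 7 -a-> 4 -a-> 0 -a-> 2 -b-> 2 -a-> 4 -c-> 5 -c-> 0  → end 0, rejected
w3: Trace: 7 -b-> 1 -b-> 1 -b-> 1 -a-> 5 -a-> 7 -b-> 1 -b-> 1 -a-> 5 -b-> 0 -a-> 2 -b-> 2 -a-> 4 -b-> 0 -b-> 0 -b-> 0 -a-> 2 -a-> 4 -a-> 0 -a-> 2 -c-> 5 -b-> 0 -a-> 2 -a-> 4 -a-> 0 -b-> 0 -a-> 2 -b-> 2  → end 2, accepted
w4: Trace: 7 -a-> 4 -c-> 5 -b-> 0 -a-> 2 -a-> 4 -a-> 0 -c-> 2 -b-> 2 -a-> 4 -a-> 0 -b-> 0 -b-> 0 -c-> 2 -c-> 5 -b-> 0 -c-> 2 -c-> 5 -a-> 7 -b-> 1 -b-> 1 -a-> 5 -a-> 7 -b-> 1 -b-> 1  → end 1, accepted
w5: Trace: 7 -a-> 4 -a-> 0 -c-> 2 -c-> 5 -b-> 0 -c-> 2 -a-> 4 -c-> 5 -c-> 0 -c-> 2 -b-> 2 -c-> 5 -a-> 7 -b-> 1 -a-> 5 -a-> 7 -b-> 1 -c-> 5 -c-> 0  → end 0, rejected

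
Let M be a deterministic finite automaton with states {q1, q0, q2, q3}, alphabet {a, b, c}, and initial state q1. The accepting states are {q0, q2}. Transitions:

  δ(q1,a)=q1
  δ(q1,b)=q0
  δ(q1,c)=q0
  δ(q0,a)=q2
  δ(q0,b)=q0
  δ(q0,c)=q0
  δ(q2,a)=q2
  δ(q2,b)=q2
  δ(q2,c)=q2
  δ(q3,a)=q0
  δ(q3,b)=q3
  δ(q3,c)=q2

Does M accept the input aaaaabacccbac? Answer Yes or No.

Yes

q1 → q1 → q1 → q1 → q1 → q1 → q0 → q2 → q2 → q2 → q2 → q2 → q2 → q2
End state q2 is accepting.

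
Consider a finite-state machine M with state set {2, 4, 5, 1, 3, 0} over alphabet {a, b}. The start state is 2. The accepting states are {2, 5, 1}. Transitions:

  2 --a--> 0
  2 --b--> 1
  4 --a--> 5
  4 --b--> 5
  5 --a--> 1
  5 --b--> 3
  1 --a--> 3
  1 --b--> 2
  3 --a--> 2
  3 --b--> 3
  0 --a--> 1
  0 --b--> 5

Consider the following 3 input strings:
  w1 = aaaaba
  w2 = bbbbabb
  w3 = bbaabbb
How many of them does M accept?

w1: 2 → 0 → 1 → 3 → 2 → 1 → 3  → end 3, rejected
w2: 2 → 1 → 2 → 1 → 2 → 0 → 5 → 3  → end 3, rejected
w3: 2 → 1 → 2 → 0 → 1 → 2 → 1 → 2  → end 2, accepted

1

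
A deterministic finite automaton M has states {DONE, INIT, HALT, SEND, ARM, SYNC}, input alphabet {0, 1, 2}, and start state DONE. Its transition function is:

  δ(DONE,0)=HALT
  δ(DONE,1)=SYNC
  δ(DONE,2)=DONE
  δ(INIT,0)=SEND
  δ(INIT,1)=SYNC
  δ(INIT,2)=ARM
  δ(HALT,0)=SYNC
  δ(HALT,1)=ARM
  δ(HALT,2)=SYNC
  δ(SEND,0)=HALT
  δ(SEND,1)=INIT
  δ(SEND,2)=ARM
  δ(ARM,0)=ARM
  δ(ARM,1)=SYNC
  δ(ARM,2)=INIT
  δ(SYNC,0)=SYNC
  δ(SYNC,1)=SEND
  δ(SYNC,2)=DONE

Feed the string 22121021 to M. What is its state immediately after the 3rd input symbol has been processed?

DONE → DONE → DONE → SYNC
After 3 symbols: SYNC.

SYNC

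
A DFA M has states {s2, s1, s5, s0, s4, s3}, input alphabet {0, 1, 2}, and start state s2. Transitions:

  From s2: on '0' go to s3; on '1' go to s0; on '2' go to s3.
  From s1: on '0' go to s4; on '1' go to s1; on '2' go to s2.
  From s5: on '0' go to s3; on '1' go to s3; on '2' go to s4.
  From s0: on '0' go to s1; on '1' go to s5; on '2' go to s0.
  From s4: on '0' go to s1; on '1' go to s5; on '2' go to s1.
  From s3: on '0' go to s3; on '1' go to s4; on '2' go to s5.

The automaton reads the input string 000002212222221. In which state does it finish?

start at s2
read '0': s2 → s3
read '0': s3 → s3
read '0': s3 → s3
read '0': s3 → s3
read '0': s3 → s3
read '2': s3 → s5
read '2': s5 → s4
read '1': s4 → s5
read '2': s5 → s4
read '2': s4 → s1
read '2': s1 → s2
read '2': s2 → s3
read '2': s3 → s5
read '2': s5 → s4
read '1': s4 → s5

s5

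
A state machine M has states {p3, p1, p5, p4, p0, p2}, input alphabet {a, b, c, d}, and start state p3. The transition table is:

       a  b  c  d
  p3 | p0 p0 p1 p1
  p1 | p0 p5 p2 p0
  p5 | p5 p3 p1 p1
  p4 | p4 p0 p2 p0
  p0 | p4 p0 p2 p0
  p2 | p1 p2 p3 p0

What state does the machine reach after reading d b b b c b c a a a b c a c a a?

Trace: p3 -d-> p1 -b-> p5 -b-> p3 -b-> p0 -c-> p2 -b-> p2 -c-> p3 -a-> p0 -a-> p4 -a-> p4 -b-> p0 -c-> p2 -a-> p1 -c-> p2 -a-> p1 -a-> p0

p0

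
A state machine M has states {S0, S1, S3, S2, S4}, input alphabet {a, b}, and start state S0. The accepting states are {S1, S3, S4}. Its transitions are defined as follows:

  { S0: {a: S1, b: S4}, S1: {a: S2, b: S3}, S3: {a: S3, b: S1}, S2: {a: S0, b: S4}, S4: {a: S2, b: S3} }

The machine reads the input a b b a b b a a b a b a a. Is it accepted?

start at S0
read 'a': S0 → S1
read 'b': S1 → S3
read 'b': S3 → S1
read 'a': S1 → S2
read 'b': S2 → S4
read 'b': S4 → S3
read 'a': S3 → S3
read 'a': S3 → S3
read 'b': S3 → S1
read 'a': S1 → S2
read 'b': S2 → S4
read 'a': S4 → S2
read 'a': S2 → S0
End state S0 is not accepting.

No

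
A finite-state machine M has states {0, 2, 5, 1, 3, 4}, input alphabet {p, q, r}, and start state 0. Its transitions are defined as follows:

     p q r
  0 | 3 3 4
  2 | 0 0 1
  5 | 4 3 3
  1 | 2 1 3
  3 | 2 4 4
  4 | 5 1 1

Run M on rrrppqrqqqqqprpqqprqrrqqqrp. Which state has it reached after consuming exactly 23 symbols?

1

0 → 4 → 1 → 3 → 2 → 0 → 3 → 4 → 1 → 1 → 1 → 1 → 1 → 2 → 1 → 2 → 0 → 3 → 2 → 1 → 1 → 3 → 4 → 1
After 23 symbols: 1.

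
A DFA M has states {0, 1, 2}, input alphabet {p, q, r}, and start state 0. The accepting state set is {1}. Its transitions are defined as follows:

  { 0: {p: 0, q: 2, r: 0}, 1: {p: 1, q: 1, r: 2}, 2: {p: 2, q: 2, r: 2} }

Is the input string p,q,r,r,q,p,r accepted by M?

No

Trace: 0 -p-> 0 -q-> 2 -r-> 2 -r-> 2 -q-> 2 -p-> 2 -r-> 2
End state 2 is not accepting.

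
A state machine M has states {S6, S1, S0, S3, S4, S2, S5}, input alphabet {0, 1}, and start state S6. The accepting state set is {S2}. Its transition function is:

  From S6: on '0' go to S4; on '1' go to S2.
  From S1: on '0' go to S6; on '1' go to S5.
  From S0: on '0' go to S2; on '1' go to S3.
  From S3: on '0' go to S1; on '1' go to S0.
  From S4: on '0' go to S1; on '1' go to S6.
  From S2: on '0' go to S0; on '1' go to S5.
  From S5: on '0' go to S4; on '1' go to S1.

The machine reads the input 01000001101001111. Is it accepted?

Trace: S6 -0-> S4 -1-> S6 -0-> S4 -0-> S1 -0-> S6 -0-> S4 -0-> S1 -1-> S5 -1-> S1 -0-> S6 -1-> S2 -0-> S0 -0-> S2 -1-> S5 -1-> S1 -1-> S5 -1-> S1
End state S1 is not accepting.

No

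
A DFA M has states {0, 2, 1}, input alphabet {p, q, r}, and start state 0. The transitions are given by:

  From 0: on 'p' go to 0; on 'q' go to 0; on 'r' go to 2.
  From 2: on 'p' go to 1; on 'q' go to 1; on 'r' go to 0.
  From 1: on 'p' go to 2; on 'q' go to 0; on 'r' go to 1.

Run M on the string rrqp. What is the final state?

start at 0
read 'r': 0 → 2
read 'r': 2 → 0
read 'q': 0 → 0
read 'p': 0 → 0

0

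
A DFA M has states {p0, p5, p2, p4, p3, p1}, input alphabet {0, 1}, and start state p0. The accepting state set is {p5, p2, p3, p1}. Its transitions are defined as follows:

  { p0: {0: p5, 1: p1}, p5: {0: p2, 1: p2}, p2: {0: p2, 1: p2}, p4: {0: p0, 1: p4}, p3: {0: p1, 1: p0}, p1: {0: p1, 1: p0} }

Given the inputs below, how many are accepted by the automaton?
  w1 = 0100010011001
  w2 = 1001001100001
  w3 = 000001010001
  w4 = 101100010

w1: p0 → p5 → p2 → p2 → p2 → p2 → p2 → p2 → p2 → p2 → p2 → p2 → p2 → p2  → end p2, accepted
w2: p0 → p1 → p1 → p1 → p0 → p5 → p2 → p2 → p2 → p2 → p2 → p2 → p2 → p2  → end p2, accepted
w3: p0 → p5 → p2 → p2 → p2 → p2 → p2 → p2 → p2 → p2 → p2 → p2 → p2  → end p2, accepted
w4: p0 → p1 → p1 → p0 → p1 → p1 → p1 → p1 → p0 → p5  → end p5, accepted

4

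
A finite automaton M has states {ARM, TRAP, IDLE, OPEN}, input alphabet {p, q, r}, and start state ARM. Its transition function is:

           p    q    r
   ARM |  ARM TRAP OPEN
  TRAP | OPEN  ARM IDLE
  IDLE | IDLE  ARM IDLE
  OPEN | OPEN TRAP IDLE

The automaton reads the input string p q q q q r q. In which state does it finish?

ARM → ARM → TRAP → ARM → TRAP → ARM → OPEN → TRAP

TRAP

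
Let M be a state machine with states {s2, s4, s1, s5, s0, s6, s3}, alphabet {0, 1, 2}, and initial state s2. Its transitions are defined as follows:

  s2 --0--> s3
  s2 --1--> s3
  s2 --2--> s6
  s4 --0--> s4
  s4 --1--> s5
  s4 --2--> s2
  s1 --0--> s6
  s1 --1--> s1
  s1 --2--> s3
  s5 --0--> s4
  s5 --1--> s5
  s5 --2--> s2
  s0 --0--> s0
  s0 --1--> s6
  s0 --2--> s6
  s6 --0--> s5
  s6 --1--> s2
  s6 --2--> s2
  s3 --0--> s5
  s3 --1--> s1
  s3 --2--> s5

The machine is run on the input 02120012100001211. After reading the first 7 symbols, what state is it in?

start at s2
read '0': s2 → s3
read '2': s3 → s5
read '1': s5 → s5
read '2': s5 → s2
read '0': s2 → s3
read '0': s3 → s5
read '1': s5 → s5
After 7 symbols: s5.

s5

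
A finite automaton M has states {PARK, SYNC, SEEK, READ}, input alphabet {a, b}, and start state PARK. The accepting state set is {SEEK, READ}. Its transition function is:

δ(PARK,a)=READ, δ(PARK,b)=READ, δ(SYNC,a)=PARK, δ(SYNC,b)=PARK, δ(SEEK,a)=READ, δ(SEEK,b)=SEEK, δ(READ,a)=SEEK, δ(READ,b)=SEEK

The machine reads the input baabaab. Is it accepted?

start at PARK
read 'b': PARK → READ
read 'a': READ → SEEK
read 'a': SEEK → READ
read 'b': READ → SEEK
read 'a': SEEK → READ
read 'a': READ → SEEK
read 'b': SEEK → SEEK
End state SEEK is accepting.

Yes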